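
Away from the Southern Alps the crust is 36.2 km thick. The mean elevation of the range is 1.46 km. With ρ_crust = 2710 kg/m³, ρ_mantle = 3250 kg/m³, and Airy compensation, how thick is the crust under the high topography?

45 km

Root depth r = h ρ_c / (ρ_m − ρ_c) = 1.46 km × 2710 / 540 = 7.327 km.
Total thickness = T + h + r = 36.2 km + 1.46 km + 7.327 km = 45 km.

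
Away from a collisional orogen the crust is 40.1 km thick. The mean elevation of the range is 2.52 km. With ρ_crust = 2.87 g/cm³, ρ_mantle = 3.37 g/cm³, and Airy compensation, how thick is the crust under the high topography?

57.1 km

Root depth r = h ρ_c / (ρ_m − ρ_c) = 2.52 km × 2.87 / 0.5 = 14.46 km.
Total thickness = T + h + r = 40.1 km + 2.52 km + 14.46 km = 57.1 km.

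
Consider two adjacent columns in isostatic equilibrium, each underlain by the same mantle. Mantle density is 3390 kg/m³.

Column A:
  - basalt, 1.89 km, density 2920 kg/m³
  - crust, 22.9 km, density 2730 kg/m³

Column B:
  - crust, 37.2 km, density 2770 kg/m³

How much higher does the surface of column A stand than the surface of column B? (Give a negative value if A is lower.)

−2.08 km

For any compensation level in the mantle, the mantle terms cancel and isostasy reduces to e = (Σt_A − Σt_B) − (Σ(ρt)_A − Σ(ρt)_B) / ρ_m.
Σt_A = 24.79 km; Σt_B = 37.2 km; Σ(ρt)_A = 68035.8; Σ(ρt)_B = 103044 (in km·kg/m³).
e = (24.79 − 37.2) − (68035.8 − 103044) / 3390 = −2.08 km.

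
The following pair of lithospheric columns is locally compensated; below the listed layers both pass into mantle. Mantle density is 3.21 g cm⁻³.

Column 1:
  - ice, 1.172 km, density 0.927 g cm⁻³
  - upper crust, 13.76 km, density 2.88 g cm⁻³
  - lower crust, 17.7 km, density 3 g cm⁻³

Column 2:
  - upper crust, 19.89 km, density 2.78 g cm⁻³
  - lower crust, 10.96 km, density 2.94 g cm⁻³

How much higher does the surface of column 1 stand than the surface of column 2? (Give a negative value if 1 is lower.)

−0.18 km

For any compensation level in the mantle, the mantle terms cancel and isostasy reduces to e = (Σt_1 − Σt_2) − (Σ(ρt)_1 − Σ(ρt)_2) / ρ_m.
Σt_1 = 32.632 km; Σt_2 = 30.85 km; Σ(ρt)_1 = 93.815244; Σ(ρt)_2 = 87.5166 (in km·g cm⁻³).
e = (32.632 − 30.85) − (93.815244 − 87.5166) / 3.21 = −0.18 km.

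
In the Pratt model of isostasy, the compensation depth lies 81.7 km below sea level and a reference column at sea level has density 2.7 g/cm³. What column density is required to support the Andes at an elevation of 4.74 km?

2.55 g/cm³

Pratt balance: ρ_ref D = ρ (D + h).
ρ = ρ_ref D/(D + h) = 2.7 × 81.7 km/(81.7 km + 4.74 km) = 2.55 g/cm³.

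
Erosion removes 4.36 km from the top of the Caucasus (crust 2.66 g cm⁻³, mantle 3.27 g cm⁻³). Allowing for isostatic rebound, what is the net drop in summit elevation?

0.813 km

Rebound u = e ρ_c/ρ_m = 4.36 km × 2.66/3.27 = 3.547 km.
Net surface drop = e − u = 4.36 km − 3.547 km = e (ρ_m − ρ_c)/ρ_m = 0.813 km.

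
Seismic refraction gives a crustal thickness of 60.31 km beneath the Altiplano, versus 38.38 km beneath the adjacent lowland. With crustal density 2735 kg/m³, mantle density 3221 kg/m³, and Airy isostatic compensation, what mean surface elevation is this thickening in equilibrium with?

3.31 km

Excess crust Δ = 60.31 km − 38.38 km = 21.93 km, split between elevation h and root r with h + r = Δ.
Airy balance ρ_c h = (ρ_m − ρ_c) r gives r = h ρ_c/(ρ_m − ρ_c), so h (1 + ρ_c/(ρ_m − ρ_c)) = Δ, i.e. h = Δ (ρ_m − ρ_c)/ρ_m.
h = 21.93 km × 486/3221 = 3.31 km.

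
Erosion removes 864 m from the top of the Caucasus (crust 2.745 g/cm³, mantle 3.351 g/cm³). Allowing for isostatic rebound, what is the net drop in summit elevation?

156 m

Rebound u = e ρ_c/ρ_m = 864 m × 2.745/3.351 = 707.8 m.
Net surface drop = e − u = 864 m − 707.8 m = e (ρ_m − ρ_c)/ρ_m = 156 m.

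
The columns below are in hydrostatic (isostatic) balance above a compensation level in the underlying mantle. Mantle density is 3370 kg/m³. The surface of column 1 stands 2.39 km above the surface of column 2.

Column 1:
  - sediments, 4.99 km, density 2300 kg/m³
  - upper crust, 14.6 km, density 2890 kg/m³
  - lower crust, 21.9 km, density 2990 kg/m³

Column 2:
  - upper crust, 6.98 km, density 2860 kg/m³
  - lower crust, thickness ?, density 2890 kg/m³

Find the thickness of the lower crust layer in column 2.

18.9 km

Take the compensation level at the base of the deeper column (depth z_c below the surface of column 1) and equate Σ ρ_i t_i down to z_c; mantle fills any gap and the z_c terms cancel.
Column 1: 4.99×2300 + 14.6×2890 + 21.9×2990 + (z_c − 41.49)×3370
Column 2: 2.39×0 + 6.98×2860 + x×2890 + (z_c − 2.39 − 6.98 − x)×3370
The z_c×3370 term appears on both sides and cancels. Collect the known terms of each column as K = Σ(ρt)_known − 3370 × (depth of known layers): K_1 = 119152 − 3370×41.49 = −20669.3; K_2 = 19962.8 − 3370×(2.39 + 6.98) = −11614.1.
Balance: K_1 = K_2 − x×(3370 − 2890), so x = (K_2 − K_1)/(3370 − 2890) = 9055.2/480 = 18.9 km.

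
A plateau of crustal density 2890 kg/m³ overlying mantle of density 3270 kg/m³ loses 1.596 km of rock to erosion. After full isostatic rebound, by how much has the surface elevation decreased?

Rebound u = e ρ_c/ρ_m = 1.596 km × 2890/3270 = 1.411 km.
Net surface drop = e − u = 1.596 km − 1.411 km = e (ρ_m − ρ_c)/ρ_m = 0.185 km.

0.185 km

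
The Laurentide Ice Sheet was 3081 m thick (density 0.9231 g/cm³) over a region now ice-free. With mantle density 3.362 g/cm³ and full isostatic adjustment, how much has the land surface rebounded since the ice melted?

846 m

Removing the load lets mantle flow back in; uplift u satisfies ρ_ice t = ρ_m u.
u = t ρ_ice/ρ_m = 3081 m × 0.9231/3.362 = 846 m.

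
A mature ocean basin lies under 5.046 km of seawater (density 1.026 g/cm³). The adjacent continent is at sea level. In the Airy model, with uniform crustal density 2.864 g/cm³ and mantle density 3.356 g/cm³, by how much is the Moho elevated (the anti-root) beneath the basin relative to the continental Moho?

By Archimedes' principle applied to the lithosphere: replacing crust with seawater at the top is compensated by replacing crust with mantle at the base: d (ρ_c − ρ_w) = a (ρ_m − ρ_c).
a = d (ρ_c − ρ_w)/(ρ_m − ρ_c) = 5.046 km × 1.838/0.492 = 18.9 km.

18.9 km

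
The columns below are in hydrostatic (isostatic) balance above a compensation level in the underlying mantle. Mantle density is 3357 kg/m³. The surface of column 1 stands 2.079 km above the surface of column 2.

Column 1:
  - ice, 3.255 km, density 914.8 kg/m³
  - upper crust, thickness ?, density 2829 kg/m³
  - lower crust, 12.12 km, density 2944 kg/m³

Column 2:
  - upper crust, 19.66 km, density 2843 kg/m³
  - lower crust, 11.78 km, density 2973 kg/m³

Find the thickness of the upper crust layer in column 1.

Take the compensation level at the base of the deeper column (depth z_c below the surface of column 1) and equate Σ ρ_i t_i down to z_c; mantle fills any gap and the z_c terms cancel.
Column 1: 3.255×914.8 + x×2829 + 12.12×2944 + (z_c − 15.375 − x)×3357
Column 2: 2.079×0 + 19.66×2843 + 11.78×2973 + (z_c − 2.079 − 31.44)×3357
The z_c×3357 term appears on both sides and cancels. Collect the known terms of each column as K = Σ(ρt)_known − 3357 × (depth of known layers): K_1 = 38658.954 − 3357×15.375 = −12954.921; K_2 = 90915.32 − 3357×(2.079 + 31.44) = −21607.963.
Balance: K_1 − x×(3357 − 2829) = K_2, so x = (K_1 − K_2)/(3357 − 2829) = 8653.04/528 = 16.4 km.

16.4 km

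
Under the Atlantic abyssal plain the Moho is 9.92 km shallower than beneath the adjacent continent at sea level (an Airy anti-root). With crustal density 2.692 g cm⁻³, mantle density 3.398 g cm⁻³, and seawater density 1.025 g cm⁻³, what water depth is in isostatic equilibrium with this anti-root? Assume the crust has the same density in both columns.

Replacing a thickness d of crust by seawater at the top must be balanced by replacing crust with mantle at the base: d (ρ_c − ρ_w) = a (ρ_m − ρ_c).
d = a (ρ_m − ρ_c)/(ρ_c − ρ_w) = 9.92 km × 0.706/1.667 = 4.2 km.

4.2 km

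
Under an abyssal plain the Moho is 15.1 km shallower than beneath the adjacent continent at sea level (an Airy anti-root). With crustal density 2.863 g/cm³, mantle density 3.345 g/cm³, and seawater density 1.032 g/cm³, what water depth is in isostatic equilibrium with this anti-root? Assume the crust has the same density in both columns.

Replacing a thickness d of crust by seawater at the top must be balanced by replacing crust with mantle at the base: d (ρ_c − ρ_w) = a (ρ_m − ρ_c).
d = a (ρ_m − ρ_c)/(ρ_c − ρ_w) = 15.1 km × 0.482/1.831 = 3.97 km.

3.97 km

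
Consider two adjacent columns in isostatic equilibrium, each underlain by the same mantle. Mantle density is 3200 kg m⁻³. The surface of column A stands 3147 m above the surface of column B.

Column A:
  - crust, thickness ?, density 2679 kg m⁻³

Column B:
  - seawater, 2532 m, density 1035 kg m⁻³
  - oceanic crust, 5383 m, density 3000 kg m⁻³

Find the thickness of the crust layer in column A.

Take the compensation level at the base of the deeper column (depth z_c below the surface of column A) and equate Σ ρ_i t_i down to z_c; mantle fills any gap and the z_c terms cancel.
Column A: x×2679 + (z_c − 0 − x)×3200
Column B: 3147×0 + 2532×1035 + 5383×3000 + (z_c − 3147 − 7915)×3200
The z_c×3200 term appears on both sides and cancels. Collect the known terms of each column as K = Σ(ρt)_known − 3200 × (depth of known layers): K_A = 0 − 3200×0 = 0; K_B = 18769620 − 3200×(3147 + 7915) = −16628780.
Balance: K_A − x×(3200 − 2679) = K_B, so x = (K_A − K_B)/(3200 − 2679) = 16628800/521 = 31900 m.

31900 m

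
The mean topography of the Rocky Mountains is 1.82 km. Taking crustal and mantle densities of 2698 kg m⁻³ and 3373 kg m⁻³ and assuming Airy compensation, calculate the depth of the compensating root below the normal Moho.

7.27 km

By Archimedes' principle applied to the lithosphere: the weight of the topography is balanced by the buoyancy of the root, ρ_c h = (ρ_m − ρ_c) r.
r = h · ρ_c / (ρ_m − ρ_c) = 1.82 km × 2698 / (3373 − 2698) = 7.27 km.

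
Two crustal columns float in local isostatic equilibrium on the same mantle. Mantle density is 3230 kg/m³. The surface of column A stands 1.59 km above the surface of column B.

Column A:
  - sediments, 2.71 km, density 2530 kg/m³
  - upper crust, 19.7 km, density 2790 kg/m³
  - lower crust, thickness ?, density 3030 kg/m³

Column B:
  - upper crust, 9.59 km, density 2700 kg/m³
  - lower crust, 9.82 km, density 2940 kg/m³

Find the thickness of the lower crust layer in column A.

12.5 km

Take the compensation level at the base of the deeper column (depth z_c below the surface of column A) and equate Σ ρ_i t_i down to z_c; mantle fills any gap and the z_c terms cancel.
Column A: 2.71×2530 + 19.7×2790 + x×3030 + (z_c − 22.41 − x)×3230
Column B: 1.59×0 + 9.59×2700 + 9.82×2940 + (z_c − 1.59 − 19.41)×3230
The z_c×3230 term appears on both sides and cancels. Collect the known terms of each column as K = Σ(ρt)_known − 3230 × (depth of known layers): K_A = 61819.3 − 3230×22.41 = −10565; K_B = 54763.8 − 3230×(1.59 + 19.41) = −13066.2.
Balance: K_A − x×(3230 − 3030) = K_B, so x = (K_A − K_B)/(3230 − 3030) = 2501.2/200 = 12.5 km.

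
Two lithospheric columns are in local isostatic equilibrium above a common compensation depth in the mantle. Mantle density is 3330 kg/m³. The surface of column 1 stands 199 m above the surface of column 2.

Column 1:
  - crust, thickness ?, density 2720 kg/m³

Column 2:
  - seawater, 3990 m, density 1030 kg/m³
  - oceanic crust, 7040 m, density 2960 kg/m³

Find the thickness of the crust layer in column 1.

20400 m

Take the compensation level at the base of the deeper column (depth z_c below the surface of column 1) and equate Σ ρ_i t_i down to z_c; mantle fills any gap and the z_c terms cancel.
Column 1: x×2720 + (z_c − 0 − x)×3330
Column 2: 199×0 + 3990×1030 + 7040×2960 + (z_c − 199 − 11030)×3330
The z_c×3330 term appears on both sides and cancels. Collect the known terms of each column as K = Σ(ρt)_known − 3330 × (depth of known layers): K_1 = 0 − 3330×0 = 0; K_2 = 24948100 − 3330×(199 + 11030) = −12444470.
Balance: K_1 − x×(3330 − 2720) = K_2, so x = (K_1 − K_2)/(3330 − 2720) = 12444500/610 = 20400 m.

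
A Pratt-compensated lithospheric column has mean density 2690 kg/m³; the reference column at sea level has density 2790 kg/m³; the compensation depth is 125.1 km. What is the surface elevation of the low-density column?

4.65 km

ρ_ref D = ρ (D + h) → h = D (ρ_ref − ρ)/ρ.
h = 125.1 km × (2790 − 2690)/2690 = 4.65 km.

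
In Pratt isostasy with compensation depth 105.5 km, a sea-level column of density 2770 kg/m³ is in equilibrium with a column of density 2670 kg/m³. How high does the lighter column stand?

3.95 km

ρ_ref D = ρ (D + h) → h = D (ρ_ref − ρ)/ρ.
h = 105.5 km × (2770 − 2670)/2670 = 3.95 km.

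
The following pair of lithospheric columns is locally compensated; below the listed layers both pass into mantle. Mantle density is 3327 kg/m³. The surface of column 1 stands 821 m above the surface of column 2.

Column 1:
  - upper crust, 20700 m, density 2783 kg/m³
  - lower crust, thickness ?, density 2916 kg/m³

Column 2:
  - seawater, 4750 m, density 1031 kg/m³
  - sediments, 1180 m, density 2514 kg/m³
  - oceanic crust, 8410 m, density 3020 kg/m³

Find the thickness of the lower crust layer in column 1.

14400 m

Take the compensation level at the base of the deeper column (depth z_c below the surface of column 1) and equate Σ ρ_i t_i down to z_c; mantle fills any gap and the z_c terms cancel.
Column 1: 20700×2783 + x×2916 + (z_c − 20700 − x)×3327
Column 2: 821×0 + 4750×1031 + 1180×2514 + 8410×3020 + (z_c − 821 − 14340)×3327
The z_c×3327 term appears on both sides and cancels. Collect the known terms of each column as K = Σ(ρt)_known − 3327 × (depth of known layers): K_1 = 57608100 − 3327×20700 = −11260800; K_2 = 33261970 − 3327×(821 + 14340) = −17178677.
Balance: K_1 − x×(3327 − 2916) = K_2, so x = (K_1 − K_2)/(3327 − 2916) = 5917880/411 = 14400 m.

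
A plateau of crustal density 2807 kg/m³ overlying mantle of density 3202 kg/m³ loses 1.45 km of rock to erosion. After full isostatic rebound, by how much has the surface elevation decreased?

Rebound u = e ρ_c/ρ_m = 1.45 km × 2807/3202 = 1.271 km.
Net surface drop = e − u = 1.45 km − 1.271 km = e (ρ_m − ρ_c)/ρ_m = 0.179 km.

0.179 km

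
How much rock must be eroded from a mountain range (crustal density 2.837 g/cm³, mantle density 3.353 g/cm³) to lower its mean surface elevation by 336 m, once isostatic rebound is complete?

Net drop Δ = e − u = e − e ρ_c/ρ_m = e (ρ_m − ρ_c)/ρ_m.
e = Δ ρ_m/(ρ_m − ρ_c) = 336 m × 3.353/0.516 = 2180 m.

2180 m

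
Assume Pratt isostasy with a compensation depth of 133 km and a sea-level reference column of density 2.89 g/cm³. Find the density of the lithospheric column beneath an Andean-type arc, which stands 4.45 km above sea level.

Pratt balance: ρ_ref D = ρ (D + h).
ρ = ρ_ref D/(D + h) = 2.89 × 133 km/(133 km + 4.45 km) = 2.8 g/cm³.

2.8 g/cm³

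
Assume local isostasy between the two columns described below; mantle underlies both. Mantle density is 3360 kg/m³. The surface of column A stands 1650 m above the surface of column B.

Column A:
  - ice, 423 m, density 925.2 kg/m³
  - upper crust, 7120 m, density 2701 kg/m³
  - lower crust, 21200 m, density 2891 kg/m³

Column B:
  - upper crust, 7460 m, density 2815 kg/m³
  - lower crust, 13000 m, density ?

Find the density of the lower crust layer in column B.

2890 kg/m³

Take the compensation level at the base of the deeper column (depth z_c below the surface of column A) and equate Σ ρ_i t_i down to z_c; mantle fills any gap and the z_c terms cancel.
Column A: 423×925.2 + 7120×2701 + 21200×2891 + (z_c − 28743)×3360
Column B: 1650×0 + 7460×2815 + 13000×ρ + (z_c − 1650 − 20460)×3360
The z_c×3360 term appears on both sides and cancels. Collect the known terms of each column as K = Σ(ρt)_known − 3360 × (depth of known layers): K_A = 80911679.6 − 3360×28743 = −15664800.4; K_B = 20999900 − 3360×(1650 + 20460) = −53289700.
Balance: K_A = K_B + 13000×ρ, so ρ = (K_A − K_B)/13000 = 37624900/13000 = 2890 kg/m³.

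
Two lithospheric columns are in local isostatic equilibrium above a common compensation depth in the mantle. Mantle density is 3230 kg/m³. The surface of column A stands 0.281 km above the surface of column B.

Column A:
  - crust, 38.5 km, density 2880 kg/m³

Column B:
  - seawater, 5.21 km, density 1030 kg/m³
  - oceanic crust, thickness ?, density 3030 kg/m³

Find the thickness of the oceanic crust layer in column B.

Take the compensation level at the base of the deeper column (depth z_c below the surface of column A) and equate Σ ρ_i t_i down to z_c; mantle fills any gap and the z_c terms cancel.
Column A: 38.5×2880 + (z_c − 38.5)×3230
Column B: 0.281×0 + 5.21×1030 + x×3030 + (z_c − 0.281 − 5.21 − x)×3230
The z_c×3230 term appears on both sides and cancels. Collect the known terms of each column as K = Σ(ρt)_known − 3230 × (depth of known layers): K_A = 110880 − 3230×38.5 = −13475; K_B = 5366.3 − 3230×(0.281 + 5.21) = −12369.63.
Balance: K_A = K_B − x×(3230 − 3030), so x = (K_B − K_A)/(3230 − 3030) = 1105.37/200 = 5.53 km.

5.53 km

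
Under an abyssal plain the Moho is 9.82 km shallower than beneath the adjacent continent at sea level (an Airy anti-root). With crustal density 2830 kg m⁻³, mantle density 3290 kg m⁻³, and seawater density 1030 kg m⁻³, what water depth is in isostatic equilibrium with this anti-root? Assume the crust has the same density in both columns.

Replacing a thickness d of crust by seawater at the top must be balanced by replacing crust with mantle at the base: d (ρ_c − ρ_w) = a (ρ_m − ρ_c).
d = a (ρ_m − ρ_c)/(ρ_c − ρ_w) = 9.82 km × 460/1800 = 2.51 km.

2.51 km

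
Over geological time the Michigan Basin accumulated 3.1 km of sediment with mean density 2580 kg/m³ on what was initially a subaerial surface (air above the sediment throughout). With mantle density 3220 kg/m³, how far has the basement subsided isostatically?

2.48 km

Subaerial load: s = t ρ_sed / ρ_m = 3.1 km × 2580/3220 = 2.48 km.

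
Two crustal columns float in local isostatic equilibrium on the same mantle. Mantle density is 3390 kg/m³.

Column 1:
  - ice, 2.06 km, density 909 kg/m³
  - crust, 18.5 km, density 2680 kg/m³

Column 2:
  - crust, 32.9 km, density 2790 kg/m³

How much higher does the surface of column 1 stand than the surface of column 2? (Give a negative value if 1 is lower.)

−0.441 km

For any compensation level in the mantle, the mantle terms cancel and isostasy reduces to e = (Σt_1 − Σt_2) − (Σ(ρt)_1 − Σ(ρt)_2) / ρ_m.
Σt_1 = 20.56 km; Σt_2 = 32.9 km; Σ(ρt)_1 = 51452.54; Σ(ρt)_2 = 91791 (in km·kg/m³).
e = (20.56 − 32.9) − (51452.54 − 91791) / 3390 = −0.441 km.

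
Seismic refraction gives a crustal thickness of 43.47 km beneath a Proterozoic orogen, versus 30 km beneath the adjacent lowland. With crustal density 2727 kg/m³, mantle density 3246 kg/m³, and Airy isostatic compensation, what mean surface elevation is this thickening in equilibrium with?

Excess crust Δ = 43.47 km − 30 km = 13.47 km, split between elevation h and root r with h + r = Δ.
Airy balance ρ_c h = (ρ_m − ρ_c) r gives r = h ρ_c/(ρ_m − ρ_c), so h (1 + ρ_c/(ρ_m − ρ_c)) = Δ, i.e. h = Δ (ρ_m − ρ_c)/ρ_m.
h = 13.47 km × 519/3246 = 2.15 km.

2.15 km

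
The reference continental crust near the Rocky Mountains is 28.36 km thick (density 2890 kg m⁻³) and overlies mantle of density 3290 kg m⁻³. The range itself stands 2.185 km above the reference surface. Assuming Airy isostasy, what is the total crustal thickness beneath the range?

46.3 km

Root depth r = h ρ_c / (ρ_m − ρ_c) = 2.185 km × 2890 / 400 = 15.79 km.
Total thickness = T + h + r = 28.36 km + 2.185 km + 15.79 km = 46.3 km.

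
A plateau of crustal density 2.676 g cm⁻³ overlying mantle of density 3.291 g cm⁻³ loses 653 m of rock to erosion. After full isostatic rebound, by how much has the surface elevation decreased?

122 m

Rebound u = e ρ_c/ρ_m = 653 m × 2.676/3.291 = 531 m.
Net surface drop = e − u = 653 m − 531 m = e (ρ_m − ρ_c)/ρ_m = 122 m.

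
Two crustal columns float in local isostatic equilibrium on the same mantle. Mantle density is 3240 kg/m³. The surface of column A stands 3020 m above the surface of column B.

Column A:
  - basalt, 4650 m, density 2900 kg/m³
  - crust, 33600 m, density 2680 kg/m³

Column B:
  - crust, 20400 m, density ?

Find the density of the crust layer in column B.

2720 kg/m³

Take the compensation level at the base of the deeper column (depth z_c below the surface of column A) and equate Σ ρ_i t_i down to z_c; mantle fills any gap and the z_c terms cancel.
Column A: 4650×2900 + 33600×2680 + (z_c − 38250)×3240
Column B: 3020×0 + 20400×ρ + (z_c − 3020 − 20400)×3240
The z_c×3240 term appears on both sides and cancels. Collect the known terms of each column as K = Σ(ρt)_known − 3240 × (depth of known layers): K_A = 103533000 − 3240×38250 = −20397000; K_B = 0 − 3240×(3020 + 20400) = −75880800.
Balance: K_A = K_B + 20400×ρ, so ρ = (K_A − K_B)/20400 = 55483800/20400 = 2720 kg/m³.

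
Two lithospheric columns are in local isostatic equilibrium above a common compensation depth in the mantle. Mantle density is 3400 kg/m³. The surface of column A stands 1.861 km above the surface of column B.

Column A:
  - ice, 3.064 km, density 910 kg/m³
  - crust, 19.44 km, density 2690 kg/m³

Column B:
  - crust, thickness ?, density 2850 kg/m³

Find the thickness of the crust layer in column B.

27.5 km

Take the compensation level at the base of the deeper column (depth z_c below the surface of column A) and equate Σ ρ_i t_i down to z_c; mantle fills any gap and the z_c terms cancel.
Column A: 3.064×910 + 19.44×2690 + (z_c − 22.504)×3400
Column B: 1.861×0 + x×2850 + (z_c − 1.861 − 0 − x)×3400
The z_c×3400 term appears on both sides and cancels. Collect the known terms of each column as K = Σ(ρt)_known − 3400 × (depth of known layers): K_A = 55081.84 − 3400×22.504 = −21431.76; K_B = 0 − 3400×(1.861 + 0) = −6327.4.
Balance: K_A = K_B − x×(3400 − 2850), so x = (K_B − K_A)/(3400 − 2850) = 15104.4/550 = 27.5 km.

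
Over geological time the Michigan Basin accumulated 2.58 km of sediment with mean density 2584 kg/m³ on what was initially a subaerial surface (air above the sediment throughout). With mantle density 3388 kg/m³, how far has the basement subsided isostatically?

1.97 km

Subaerial load: s = t ρ_sed / ρ_m = 2.58 km × 2584/3388 = 1.97 km.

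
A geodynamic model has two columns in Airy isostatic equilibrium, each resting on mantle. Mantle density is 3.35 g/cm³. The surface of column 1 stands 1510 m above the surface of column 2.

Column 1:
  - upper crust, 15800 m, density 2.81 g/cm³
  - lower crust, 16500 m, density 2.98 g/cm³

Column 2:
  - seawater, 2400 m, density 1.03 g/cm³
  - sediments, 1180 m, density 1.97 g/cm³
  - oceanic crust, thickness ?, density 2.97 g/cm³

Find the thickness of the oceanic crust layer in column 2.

6270 m

Take the compensation level at the base of the deeper column (depth z_c below the surface of column 1) and equate Σ ρ_i t_i down to z_c; mantle fills any gap and the z_c terms cancel.
Column 1: 15800×2.81 + 16500×2.98 + (z_c − 32300)×3.35
Column 2: 1510×0 + 2400×1.03 + 1180×1.97 + x×2.97 + (z_c − 1510 − 3580 − x)×3.35
The z_c×3.35 term appears on both sides and cancels. Collect the known terms of each column as K = Σ(ρt)_known − 3.35 × (depth of known layers): K_1 = 93568 − 3.35×32300 = −14637; K_2 = 4796.6 − 3.35×(1510 + 3580) = −12254.9.
Balance: K_1 = K_2 − x×(3.35 − 2.97), so x = (K_2 − K_1)/(3.35 − 2.97) = 2382.1/0.38 = 6270 m.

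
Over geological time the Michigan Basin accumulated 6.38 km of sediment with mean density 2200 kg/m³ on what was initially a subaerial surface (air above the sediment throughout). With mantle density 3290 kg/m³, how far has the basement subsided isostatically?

4.27 km

Subaerial load: s = t ρ_sed / ρ_m = 6.38 km × 2200/3290 = 4.27 km.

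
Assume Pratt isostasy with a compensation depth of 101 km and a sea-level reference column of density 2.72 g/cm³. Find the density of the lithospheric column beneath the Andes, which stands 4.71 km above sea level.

2.6 g/cm³

Pratt balance: ρ_ref D = ρ (D + h).
ρ = ρ_ref D/(D + h) = 2.72 × 101 km/(101 km + 4.71 km) = 2.6 g/cm³.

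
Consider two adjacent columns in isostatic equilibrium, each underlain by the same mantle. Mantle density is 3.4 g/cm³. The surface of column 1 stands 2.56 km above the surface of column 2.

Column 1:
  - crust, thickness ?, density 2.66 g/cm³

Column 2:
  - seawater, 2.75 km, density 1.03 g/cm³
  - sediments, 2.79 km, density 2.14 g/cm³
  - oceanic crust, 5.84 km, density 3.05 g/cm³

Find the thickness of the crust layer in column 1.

28.1 km

Take the compensation level at the base of the deeper column (depth z_c below the surface of column 1) and equate Σ ρ_i t_i down to z_c; mantle fills any gap and the z_c terms cancel.
Column 1: x×2.66 + (z_c − 0 − x)×3.4
Column 2: 2.56×0 + 2.75×1.03 + 2.79×2.14 + 5.84×3.05 + (z_c − 2.56 − 11.38)×3.4
The z_c×3.4 term appears on both sides and cancels. Collect the known terms of each column as K = Σ(ρt)_known − 3.4 × (depth of known layers): K_1 = 0 − 3.4×0 = 0; K_2 = 26.6151 − 3.4×(2.56 + 11.38) = −20.7809.
Balance: K_1 − x×(3.4 − 2.66) = K_2, so x = (K_1 − K_2)/(3.4 − 2.66) = 20.7809/0.74 = 28.1 km.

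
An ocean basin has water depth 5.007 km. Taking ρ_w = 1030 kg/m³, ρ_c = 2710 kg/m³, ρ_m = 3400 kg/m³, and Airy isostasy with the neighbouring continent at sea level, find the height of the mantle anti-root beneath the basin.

12.2 km

Equating mass per unit area of the two columns: replacing crust with seawater at the top is compensated by replacing crust with mantle at the base: d (ρ_c − ρ_w) = a (ρ_m − ρ_c).
a = d (ρ_c − ρ_w)/(ρ_m − ρ_c) = 5.007 km × 1680/690 = 12.2 km.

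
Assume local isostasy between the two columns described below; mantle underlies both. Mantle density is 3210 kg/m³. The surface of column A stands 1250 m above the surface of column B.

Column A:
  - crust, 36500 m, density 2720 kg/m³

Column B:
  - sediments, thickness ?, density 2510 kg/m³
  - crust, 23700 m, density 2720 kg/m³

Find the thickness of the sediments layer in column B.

3230 m

Take the compensation level at the base of the deeper column (depth z_c below the surface of column A) and equate Σ ρ_i t_i down to z_c; mantle fills any gap and the z_c terms cancel.
Column A: 36500×2720 + (z_c − 36500)×3210
Column B: 1250×0 + x×2510 + 23700×2720 + (z_c − 1250 − 23700 − x)×3210
The z_c×3210 term appears on both sides and cancels. Collect the known terms of each column as K = Σ(ρt)_known − 3210 × (depth of known layers): K_A = 99280000 − 3210×36500 = −17885000; K_B = 64464000 − 3210×(1250 + 23700) = −15625500.
Balance: K_A = K_B − x×(3210 − 2510), so x = (K_B − K_A)/(3210 − 2510) = 2259500/700 = 3230 m.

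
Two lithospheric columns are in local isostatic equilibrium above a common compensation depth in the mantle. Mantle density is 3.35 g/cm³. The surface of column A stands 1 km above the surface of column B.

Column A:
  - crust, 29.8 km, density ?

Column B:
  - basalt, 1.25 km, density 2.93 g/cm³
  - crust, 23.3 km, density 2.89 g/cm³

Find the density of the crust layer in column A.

Take the compensation level at the base of the deeper column (depth z_c below the surface of column A) and equate Σ ρ_i t_i down to z_c; mantle fills any gap and the z_c terms cancel.
Column A: 29.8×ρ + (z_c − 29.8)×3.35
Column B: 1×0 + 1.25×2.93 + 23.3×2.89 + (z_c − 1 − 24.55)×3.35
The z_c×3.35 term appears on both sides and cancels. Collect the known terms of each column as K = Σ(ρt)_known − 3.35 × (depth of known layers): K_A = 0 − 3.35×29.8 = −99.83; K_B = 70.9995 − 3.35×(1 + 24.55) = −14.593.
Balance: K_A + 29.8×ρ = K_B, so ρ = (K_B − K_A)/29.8 = 85.237/29.8 = 2.86 g/cm³.

2.86 g/cm³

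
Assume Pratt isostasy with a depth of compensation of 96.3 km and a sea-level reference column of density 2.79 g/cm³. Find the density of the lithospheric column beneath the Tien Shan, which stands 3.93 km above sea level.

2.68 g/cm³

Pratt balance: ρ_ref D = ρ (D + h).
ρ = ρ_ref D/(D + h) = 2.79 × 96.3 km/(96.3 km + 3.93 km) = 2.68 g/cm³.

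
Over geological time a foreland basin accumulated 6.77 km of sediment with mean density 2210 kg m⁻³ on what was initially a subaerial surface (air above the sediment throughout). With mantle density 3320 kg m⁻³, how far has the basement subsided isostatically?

Subaerial load: s = t ρ_sed / ρ_m = 6.77 km × 2210/3320 = 4.51 km.

4.51 km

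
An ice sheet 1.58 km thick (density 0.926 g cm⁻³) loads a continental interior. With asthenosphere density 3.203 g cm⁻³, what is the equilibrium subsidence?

By Archimedes' principle applied to the lithosphere: the ice load ρ_ice t is balanced by mantle displaced below, ρ_m s.
s = t ρ_ice / ρ_m = 1.58 km × 0.926/3.203 = 0.457 km.

0.457 km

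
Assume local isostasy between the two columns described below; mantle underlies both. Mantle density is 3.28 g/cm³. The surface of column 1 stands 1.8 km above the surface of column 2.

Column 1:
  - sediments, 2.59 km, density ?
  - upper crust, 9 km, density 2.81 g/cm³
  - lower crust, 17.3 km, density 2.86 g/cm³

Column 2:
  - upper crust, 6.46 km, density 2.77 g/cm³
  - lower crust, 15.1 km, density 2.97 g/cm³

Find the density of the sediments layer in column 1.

2.36 g/cm³

Take the compensation level at the base of the deeper column (depth z_c below the surface of column 1) and equate Σ ρ_i t_i down to z_c; mantle fills any gap and the z_c terms cancel.
Column 1: 2.59×ρ + 9×2.81 + 17.3×2.86 + (z_c − 28.89)×3.28
Column 2: 1.8×0 + 6.46×2.77 + 15.1×2.97 + (z_c − 1.8 − 21.56)×3.28
The z_c×3.28 term appears on both sides and cancels. Collect the known terms of each column as K = Σ(ρt)_known − 3.28 × (depth of known layers): K_1 = 74.768 − 3.28×28.89 = −19.9912; K_2 = 62.7412 − 3.28×(1.8 + 21.56) = −13.8796.
Balance: K_1 + 2.59×ρ = K_2, so ρ = (K_2 − K_1)/2.59 = 6.1116/2.59 = 2.36 g/cm³.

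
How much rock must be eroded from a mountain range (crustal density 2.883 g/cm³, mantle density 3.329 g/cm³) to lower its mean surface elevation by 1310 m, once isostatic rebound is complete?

9780 m

Net drop Δ = e − u = e − e ρ_c/ρ_m = e (ρ_m − ρ_c)/ρ_m.
e = Δ ρ_m/(ρ_m − ρ_c) = 1310 m × 3.329/0.446 = 9780 m.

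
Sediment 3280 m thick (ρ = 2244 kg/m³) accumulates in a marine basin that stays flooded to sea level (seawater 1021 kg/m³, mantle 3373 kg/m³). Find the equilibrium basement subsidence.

Submarine loading: the sediment displaces seawater, and the subsidence is in turn flooded, so s (ρ_m − ρ_w) = t (ρ_sed − ρ_w).
s = 3280 m × (2244 − 1021) / (3373 − 1021) = 1710 m.

1710 m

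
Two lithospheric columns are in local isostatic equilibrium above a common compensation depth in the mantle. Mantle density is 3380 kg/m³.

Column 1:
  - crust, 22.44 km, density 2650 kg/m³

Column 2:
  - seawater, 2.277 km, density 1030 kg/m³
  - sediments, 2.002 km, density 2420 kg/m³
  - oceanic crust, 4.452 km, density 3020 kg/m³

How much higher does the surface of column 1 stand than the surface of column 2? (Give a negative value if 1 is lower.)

2.22 km

For any compensation level in the mantle, the mantle terms cancel and isostasy reduces to e = (Σt_1 − Σt_2) − (Σ(ρt)_1 − Σ(ρt)_2) / ρ_m.
Σt_1 = 22.44 km; Σt_2 = 8.731 km; Σ(ρt)_1 = 59466; Σ(ρt)_2 = 20635.19 (in km·kg/m³).
e = (22.44 − 8.731) − (59466 − 20635.19) / 3380 = 2.22 km.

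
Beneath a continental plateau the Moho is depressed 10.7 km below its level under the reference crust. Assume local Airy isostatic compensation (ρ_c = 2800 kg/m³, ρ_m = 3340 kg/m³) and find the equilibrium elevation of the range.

2.06 km

By Archimedes' principle applied to the lithosphere: ρ_c h = (ρ_m − ρ_c) r.
h = r (ρ_m − ρ_c) / ρ_c = 10.7 km × (3340 − 2800) / 2800 = 2.06 km.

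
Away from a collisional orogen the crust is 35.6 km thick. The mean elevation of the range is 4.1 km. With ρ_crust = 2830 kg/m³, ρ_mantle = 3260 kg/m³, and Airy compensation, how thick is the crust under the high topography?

66.7 km

Root depth r = h ρ_c / (ρ_m − ρ_c) = 4.1 km × 2830 / 430 = 26.98 km.
Total thickness = T + h + r = 35.6 km + 4.1 km + 26.98 km = 66.7 km.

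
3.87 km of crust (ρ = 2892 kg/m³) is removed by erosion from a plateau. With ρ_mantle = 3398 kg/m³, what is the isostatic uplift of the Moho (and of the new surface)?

Unloading: uplift u = e ρ_c/ρ_m = 3.87 km × 2892/3398 = 3.29 km.

3.29 km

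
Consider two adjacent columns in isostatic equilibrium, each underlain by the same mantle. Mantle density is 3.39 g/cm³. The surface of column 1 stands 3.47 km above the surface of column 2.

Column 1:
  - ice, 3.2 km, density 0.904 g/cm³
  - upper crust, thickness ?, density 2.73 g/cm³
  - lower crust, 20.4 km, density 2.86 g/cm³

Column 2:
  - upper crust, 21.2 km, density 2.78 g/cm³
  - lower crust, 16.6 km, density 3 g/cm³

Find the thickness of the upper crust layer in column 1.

18.8 km

Take the compensation level at the base of the deeper column (depth z_c below the surface of column 1) and equate Σ ρ_i t_i down to z_c; mantle fills any gap and the z_c terms cancel.
Column 1: 3.2×0.904 + x×2.73 + 20.4×2.86 + (z_c − 23.6 − x)×3.39
Column 2: 3.47×0 + 21.2×2.78 + 16.6×3 + (z_c − 3.47 − 37.8)×3.39
The z_c×3.39 term appears on both sides and cancels. Collect the known terms of each column as K = Σ(ρt)_known − 3.39 × (depth of known layers): K_1 = 61.2368 − 3.39×23.6 = −18.7672; K_2 = 108.736 − 3.39×(3.47 + 37.8) = −31.1693.
Balance: K_1 − x×(3.39 − 2.73) = K_2, so x = (K_1 − K_2)/(3.39 − 2.73) = 12.4021/0.66 = 18.8 km.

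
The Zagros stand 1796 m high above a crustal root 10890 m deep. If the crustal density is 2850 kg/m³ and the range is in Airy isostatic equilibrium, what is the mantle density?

3320 kg/m³

Airy balance: ρ_c h = (ρ_m − ρ_c) r → ρ_m = ρ_c (1 + h/r).
ρ_m = 2850 × (1 + 1796 m/10890 m) = 3320 kg/m³.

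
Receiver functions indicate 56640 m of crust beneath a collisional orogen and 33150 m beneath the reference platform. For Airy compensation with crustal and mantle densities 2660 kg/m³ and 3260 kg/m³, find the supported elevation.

4320 m

Excess crust Δ = 56640 m − 33150 m = 23490 m, split between elevation h and root r with h + r = Δ.
Airy balance ρ_c h = (ρ_m − ρ_c) r gives r = h ρ_c/(ρ_m − ρ_c), so h (1 + ρ_c/(ρ_m − ρ_c)) = Δ, i.e. h = Δ (ρ_m − ρ_c)/ρ_m.
h = 23490 m × 600/3260 = 4320 m.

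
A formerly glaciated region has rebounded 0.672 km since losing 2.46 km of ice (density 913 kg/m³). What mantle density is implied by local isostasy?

3340 kg/m³

ρ_m = ρ_ice t / u = 913 × 2.46 km/0.672 km = 3340 kg/m³.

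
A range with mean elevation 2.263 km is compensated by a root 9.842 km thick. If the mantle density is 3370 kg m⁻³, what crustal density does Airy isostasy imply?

2740 kg m⁻³

ρ_c h = (ρ_m − ρ_c) r → ρ_c (h + r) = ρ_m r → ρ_c = ρ_m r / (h + r).
ρ_c = 3370 × 9.842 km / (2.263 km + 9.842 km) = 2740 kg m⁻³.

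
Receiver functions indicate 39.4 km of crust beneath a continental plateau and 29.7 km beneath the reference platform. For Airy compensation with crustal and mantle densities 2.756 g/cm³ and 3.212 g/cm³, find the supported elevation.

Excess crust Δ = 39.4 km − 29.7 km = 9.7 km, split between elevation h and root r with h + r = Δ.
Airy balance ρ_c h = (ρ_m − ρ_c) r gives r = h ρ_c/(ρ_m − ρ_c), so h (1 + ρ_c/(ρ_m − ρ_c)) = Δ, i.e. h = Δ (ρ_m − ρ_c)/ρ_m.
h = 9.7 km × 0.456/3.212 = 1.38 km.

1.38 km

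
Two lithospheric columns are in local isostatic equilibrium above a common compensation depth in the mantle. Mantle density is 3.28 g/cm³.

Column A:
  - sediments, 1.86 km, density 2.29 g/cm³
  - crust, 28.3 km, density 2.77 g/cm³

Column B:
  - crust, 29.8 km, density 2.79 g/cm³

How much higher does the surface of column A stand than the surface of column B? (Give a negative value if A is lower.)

0.51 km

For any compensation level in the mantle, the mantle terms cancel and isostasy reduces to e = (Σt_A − Σt_B) − (Σ(ρt)_A − Σ(ρt)_B) / ρ_m.
Σt_A = 30.16 km; Σt_B = 29.8 km; Σ(ρt)_A = 82.6504; Σ(ρt)_B = 83.142 (in km·g/cm³).
e = (30.16 − 29.8) − (82.6504 − 83.142) / 3.28 = 0.51 km.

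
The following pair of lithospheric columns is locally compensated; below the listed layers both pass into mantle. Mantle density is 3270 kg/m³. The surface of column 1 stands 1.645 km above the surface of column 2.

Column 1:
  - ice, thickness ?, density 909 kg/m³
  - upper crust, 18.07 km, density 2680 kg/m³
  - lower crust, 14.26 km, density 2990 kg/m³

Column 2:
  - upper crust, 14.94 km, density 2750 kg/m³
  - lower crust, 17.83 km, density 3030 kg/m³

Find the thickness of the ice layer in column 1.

Take the compensation level at the base of the deeper column (depth z_c below the surface of column 1) and equate Σ ρ_i t_i down to z_c; mantle fills any gap and the z_c terms cancel.
Column 1: x×909 + 18.07×2680 + 14.26×2990 + (z_c − 32.33 − x)×3270
Column 2: 1.645×0 + 14.94×2750 + 17.83×3030 + (z_c − 1.645 − 32.77)×3270
The z_c×3270 term appears on both sides and cancels. Collect the known terms of each column as K = Σ(ρt)_known − 3270 × (depth of known layers): K_1 = 91065 − 3270×32.33 = −14654.1; K_2 = 95109.9 − 3270×(1.645 + 32.77) = −17427.15.
Balance: K_1 − x×(3270 − 909) = K_2, so x = (K_1 − K_2)/(3270 − 909) = 2773.05/2361 = 1.17 km.

1.17 km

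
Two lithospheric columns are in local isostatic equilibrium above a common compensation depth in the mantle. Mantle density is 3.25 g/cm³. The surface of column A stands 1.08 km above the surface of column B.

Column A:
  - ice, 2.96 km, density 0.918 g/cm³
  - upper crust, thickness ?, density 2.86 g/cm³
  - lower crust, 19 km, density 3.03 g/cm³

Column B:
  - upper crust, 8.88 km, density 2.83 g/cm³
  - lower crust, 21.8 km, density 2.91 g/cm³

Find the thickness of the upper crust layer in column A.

9.15 km

Take the compensation level at the base of the deeper column (depth z_c below the surface of column A) and equate Σ ρ_i t_i down to z_c; mantle fills any gap and the z_c terms cancel.
Column A: 2.96×0.918 + x×2.86 + 19×3.03 + (z_c − 21.96 − x)×3.25
Column B: 1.08×0 + 8.88×2.83 + 21.8×2.91 + (z_c − 1.08 − 30.68)×3.25
The z_c×3.25 term appears on both sides and cancels. Collect the known terms of each column as K = Σ(ρt)_known − 3.25 × (depth of known layers): K_A = 60.28728 − 3.25×21.96 = −11.08272; K_B = 88.5684 − 3.25×(1.08 + 30.68) = −14.6516.
Balance: K_A − x×(3.25 − 2.86) = K_B, so x = (K_A − K_B)/(3.25 − 2.86) = 3.56888/0.39 = 9.15 km.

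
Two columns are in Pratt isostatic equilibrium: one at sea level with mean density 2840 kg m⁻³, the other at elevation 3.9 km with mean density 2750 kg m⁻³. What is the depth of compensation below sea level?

ρ_ref D = ρ (D + h) → D (ρ_ref − ρ) = ρ h.
D = ρ h/(ρ_ref − ρ) = 2750 × 3.9 km/(2840 − 2750) = 119 km.

119 km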